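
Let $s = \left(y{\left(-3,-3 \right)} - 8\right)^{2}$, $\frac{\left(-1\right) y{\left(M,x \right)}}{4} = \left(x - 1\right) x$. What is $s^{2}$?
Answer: $9834496$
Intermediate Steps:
$y{\left(M,x \right)} = - 4 x \left(-1 + x\right)$ ($y{\left(M,x \right)} = - 4 \left(x - 1\right) x = - 4 \left(-1 + x\right) x = - 4 x \left(-1 + x\right)$)
$s = 3136$ ($s = \left(4 \left(-3\right) \left(1 - -3\right) - 8\right)^{2} = \left(4 \left(-3\right) \left(1 + 3\right) - 8\right)^{2} = \left(4 \left(-3\right) 4 - 8\right)^{2} = \left(-48 - 8\right)^{2} = \left(-56\right)^{2} = 3136$)
$s^{2} = 3136^{2} = 9834496$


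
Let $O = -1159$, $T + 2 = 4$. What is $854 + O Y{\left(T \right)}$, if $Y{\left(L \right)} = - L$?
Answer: $3172$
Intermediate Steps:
$T = 2$ ($T = -2 + 4 = 2$)
$854 + O Y{\left(T \right)} = 854 - 1159 \left(\left(-1\right) 2\right) = 854 - -2318 = 854 + 2318 = 3172$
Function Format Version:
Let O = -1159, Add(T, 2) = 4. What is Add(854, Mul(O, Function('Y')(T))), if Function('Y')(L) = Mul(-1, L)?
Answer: 3172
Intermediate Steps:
T = 2 (T = Add(-2, 4) = 2)
Add(854, Mul(O, Function('Y')(T))) = Add(854, Mul(-1159, Mul(-1, 2))) = Add(854, Mul(-1159, -2)) = Add(854, 2318) = 3172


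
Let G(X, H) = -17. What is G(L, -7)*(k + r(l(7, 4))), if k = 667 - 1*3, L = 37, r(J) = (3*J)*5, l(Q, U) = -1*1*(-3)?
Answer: -12053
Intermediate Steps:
l(Q, U) = 3 (l(Q, U) = -1*(-3) = 3)
r(J) = 15*J
k = 664 (k = 667 - 3 = 664)
G(L, -7)*(k + r(l(7, 4))) = -17*(664 + 15*3) = -17*(664 + 45) = -17*709 = -12053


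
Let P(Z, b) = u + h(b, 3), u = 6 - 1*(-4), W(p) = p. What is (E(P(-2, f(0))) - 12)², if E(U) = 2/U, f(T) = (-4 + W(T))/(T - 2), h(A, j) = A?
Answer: 5041/36 ≈ 140.03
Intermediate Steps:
u = 10 (u = 6 + 4 = 10)
f(T) = (-4 + T)/(-2 + T) (f(T) = (-4 + T)/(T - 2) = (-4 + T)/(-2 + T))
P(Z, b) = 10 + b
(E(P(-2, f(0))) - 12)² = (2/(10 + (-4 + 0)/(-2 + 0)) - 12)² = (2/(10 - 4/(-2)) - 12)² = (2/(10 - ½*(-4)) - 12)² = (2/(10 + 2) - 12)² = (2/12 - 12)² = (2*(1/12) - 12)² = (⅙ - 12)² = (-71/6)² = 5041/36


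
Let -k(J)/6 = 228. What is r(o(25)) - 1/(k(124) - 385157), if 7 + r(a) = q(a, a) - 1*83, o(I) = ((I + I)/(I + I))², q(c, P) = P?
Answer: -34400724/386525 ≈ -89.000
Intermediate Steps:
k(J) = -1368 (k(J) = -6*228 = -1368)
o(I) = 1 (o(I) = ((2*I)/((2*I)))² = ((2*I)*(1/(2*I)))² = 1² = 1)
r(a) = -90 + a (r(a) = -7 + (a - 1*83) = -7 + (a - 83) = -7 + (-83 + a) = -90 + a)
r(o(25)) - 1/(k(124) - 385157) = (-90 + 1) - 1/(-1368 - 385157) = -89 - 1/(-386525) = -89 - 1*(-1/386525) = -89 + 1/386525 = -34400724/386525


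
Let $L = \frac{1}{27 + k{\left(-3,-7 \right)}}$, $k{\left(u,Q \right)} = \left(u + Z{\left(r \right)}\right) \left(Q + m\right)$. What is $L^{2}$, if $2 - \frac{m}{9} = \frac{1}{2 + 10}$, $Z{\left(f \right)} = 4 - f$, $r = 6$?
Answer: $\frac{16}{9409} \approx 0.0017005$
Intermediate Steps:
$m = \frac{69}{4}$ ($m = 18 - \frac{9}{2 + 10} = 18 - \frac{9}{12} = 18 - \frac{3}{4} = \frac{69}{4} \approx 17.25$)
$k{\left(u,Q \right)} = \left(-2 + u\right) \left(\frac{69}{4} + Q\right)$ ($k{\left(u,Q \right)} = \left(u + \left(4 - 6\right)\right) \left(Q + \frac{69}{4}\right) = \left(u + \left(4 - 6\right)\right) \left(\frac{69}{4} + Q\right) = \left(u - 2\right) \left(\frac{69}{4} + Q\right) = \left(-2 + u\right) \left(\frac{69}{4} + Q\right)$)
$L = - \frac{4}{97}$ ($L = \frac{1}{27 - \frac{205}{4}} = \frac{1}{- \frac{97}{4}} = - \frac{4}{97} \approx -0.041237$)
$L^{2} = \left(- \frac{4}{97}\right)^{2} = \frac{16}{9409}$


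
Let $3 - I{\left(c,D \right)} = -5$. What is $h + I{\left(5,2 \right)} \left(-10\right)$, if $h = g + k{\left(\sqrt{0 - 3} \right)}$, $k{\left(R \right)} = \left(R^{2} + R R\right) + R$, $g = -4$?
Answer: $-90 + i \sqrt{3} \approx -90.0 + 1.732 i$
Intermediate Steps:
$I{\left(c,D \right)} = 8$ ($I{\left(c,D \right)} = 3 - -5 = 3 + 5 = 8$)
$k{\left(R \right)} = R + 2 R^{2}$ ($k{\left(R \right)} = \left(R^{2} + R^{2}\right) + R = 2 R^{2} + R = R + 2 R^{2}$)
$h = -4 + i \sqrt{3} \left(1 + 2 i \sqrt{3}\right)$ ($h = -4 + \sqrt{0 - 3} \left(1 + 2 \sqrt{0 - 3}\right) = -4 + \sqrt{-3} \left(1 + 2 \sqrt{-3}\right) = -4 + i \sqrt{3} \left(1 + 2 i \sqrt{3}\right) \approx -10.0 + 1.732 i$)
$h + I{\left(5,2 \right)} \left(-10\right) = \left(-10 + i \sqrt{3}\right) + 8 \left(-10\right) = \left(-10 + i \sqrt{3}\right) - 80 = -90 + i \sqrt{3}$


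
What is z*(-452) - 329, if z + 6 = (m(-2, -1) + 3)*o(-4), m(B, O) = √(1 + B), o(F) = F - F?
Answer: 2383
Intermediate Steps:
o(F) = 0
z = -6 (z = -6 + (√(1 - 2) + 3)*0 = -6 + (√(-1) + 3)*0 = -6 + (I + 3)*0 = -6 + (3 + I)*0 = -6 + 0 = -6)
z*(-452) - 329 = -6*(-452) - 329 = 2712 - 329 = 2383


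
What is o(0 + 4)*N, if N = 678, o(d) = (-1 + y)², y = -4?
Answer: 16950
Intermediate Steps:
o(d) = 25 (o(d) = (-1 - 4)² = (-5)² = 25)
o(0 + 4)*N = 25*678 = 16950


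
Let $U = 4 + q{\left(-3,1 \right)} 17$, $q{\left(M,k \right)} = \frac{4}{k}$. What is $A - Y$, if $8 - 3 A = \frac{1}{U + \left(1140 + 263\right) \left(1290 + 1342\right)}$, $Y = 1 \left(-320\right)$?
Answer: $\frac{1191533141}{3692768} \approx 322.67$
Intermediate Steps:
$U = 72$ ($U = 4 + \frac{4}{1} \cdot 17 = 4 + 4 \cdot 1 \cdot 17 = 4 + 4 \cdot 17 = 4 + 68 = 72$)
$Y = -320$
$A = \frac{9847381}{3692768}$ ($A = \frac{8}{3} - \frac{1}{3 \left(72 + \left(1140 + 263\right) \left(1290 + 1342\right)\right)} = \frac{8}{3} - \frac{1}{3 \left(72 + 1403 \cdot 2632\right)} = \frac{8}{3} - \frac{1}{3 \left(72 + 3692696\right)} = \frac{8}{3} - \frac{1}{3 \cdot 3692768} = \frac{8}{3} - \frac{1}{11078304} = \frac{9847381}{3692768} \approx 2.6667$)
$A - Y = \frac{9847381}{3692768} - -320 = \frac{9847381}{3692768} + 320 = \frac{1191533141}{3692768}$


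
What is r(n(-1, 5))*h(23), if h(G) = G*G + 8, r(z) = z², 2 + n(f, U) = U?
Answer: 4833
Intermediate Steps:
n(f, U) = -2 + U
h(G) = 8 + G² (h(G) = G² + 8 = 8 + G²)
r(n(-1, 5))*h(23) = (-2 + 5)²*(8 + 23²) = 3²*(8 + 529) = 9*537 = 4833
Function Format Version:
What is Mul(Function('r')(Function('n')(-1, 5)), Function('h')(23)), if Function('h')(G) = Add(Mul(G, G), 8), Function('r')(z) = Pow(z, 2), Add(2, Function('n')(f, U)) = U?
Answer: 4833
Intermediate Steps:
Function('n')(f, U) = Add(-2, U)
Function('h')(G) = Add(8, Pow(G, 2)) (Function('h')(G) = Add(Pow(G, 2), 8) = Add(8, Pow(G, 2)))
Mul(Function('r')(Function('n')(-1, 5)), Function('h')(23)) = Mul(Pow(Add(-2, 5), 2), Add(8, Pow(23, 2))) = Mul(Pow(3, 2), Add(8, 529)) = Mul(9, 537) = 4833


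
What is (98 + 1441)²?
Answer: 2368521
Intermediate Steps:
(98 + 1441)² = 1539² = 2368521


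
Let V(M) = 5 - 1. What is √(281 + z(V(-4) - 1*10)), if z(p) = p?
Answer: 5*√11 ≈ 16.583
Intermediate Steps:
V(M) = 4
√(281 + z(V(-4) - 1*10)) = √(281 + (4 - 1*10)) = √(281 + (4 - 10)) = √(281 - 6) = √275 = 5*√11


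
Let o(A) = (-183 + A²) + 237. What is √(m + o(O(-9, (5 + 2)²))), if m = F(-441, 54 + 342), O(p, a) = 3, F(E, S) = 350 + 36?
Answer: √449 ≈ 21.190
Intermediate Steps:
F(E, S) = 386
o(A) = 54 + A²
m = 386
√(m + o(O(-9, (5 + 2)²))) = √(386 + (54 + 3²)) = √(386 + (54 + 9)) = √(386 + 63) = √449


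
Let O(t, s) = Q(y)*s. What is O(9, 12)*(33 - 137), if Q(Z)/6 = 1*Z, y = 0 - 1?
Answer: 7488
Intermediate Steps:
y = -1
Q(Z) = 6*Z (Q(Z) = 6*(1*Z) = 6*Z)
O(t, s) = -6*s (O(t, s) = (6*(-1))*s = -6*s)
O(9, 12)*(33 - 137) = (-6*12)*(33 - 137) = -72*(-104) = 7488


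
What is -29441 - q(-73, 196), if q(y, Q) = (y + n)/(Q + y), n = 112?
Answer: -1207094/41 ≈ -29441.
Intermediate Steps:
q(y, Q) = (112 + y)/(Q + y) (q(y, Q) = (y + 112)/(Q + y) = (112 + y)/(Q + y))
-29441 - q(-73, 196) = -29441 - (112 - 73)/(196 - 73) = -29441 - 39/123 = -29441 - 1*13/41 = -29441 - 13/41 = -1207094/41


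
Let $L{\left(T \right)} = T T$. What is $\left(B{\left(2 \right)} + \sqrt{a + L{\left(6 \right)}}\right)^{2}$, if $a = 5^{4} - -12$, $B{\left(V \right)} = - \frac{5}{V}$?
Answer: $\frac{2717}{4} - 5 \sqrt{673} \approx 549.54$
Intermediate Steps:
$a = 637$ ($a = 625 + 12 = 637$)
$L{\left(T \right)} = T^{2}$
$\left(B{\left(2 \right)} + \sqrt{a + L{\left(6 \right)}}\right)^{2} = \left(- \frac{5}{2} + \sqrt{637 + 6^{2}}\right)^{2} = \left(\left(-5\right) \frac{1}{2} + \sqrt{637 + 36}\right)^{2} = \left(- \frac{5}{2} + \sqrt{673}\right)^{2}$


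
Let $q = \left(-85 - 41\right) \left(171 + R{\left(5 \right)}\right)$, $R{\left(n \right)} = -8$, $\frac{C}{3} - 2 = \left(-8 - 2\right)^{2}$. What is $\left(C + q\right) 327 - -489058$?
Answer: $-6126806$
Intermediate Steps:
$C = 306$ ($C = 6 + 3 \left(-8 - 2\right)^{2} = 6 + 3 \left(-10\right)^{2} = 6 + 3 \cdot 100 = 6 + 300 = 306$)
$q = -20538$ ($q = \left(-85 - 41\right) \left(171 - 8\right) = \left(-126\right) 163 = -20538$)
$\left(C + q\right) 327 - -489058 = \left(306 - 20538\right) 327 - -489058 = \left(-20232\right) 327 + 489058 = -6615864 + 489058 = -6126806$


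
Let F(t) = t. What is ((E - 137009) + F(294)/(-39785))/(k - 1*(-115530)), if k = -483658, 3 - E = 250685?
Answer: 15424286729/14645972480 ≈ 1.0531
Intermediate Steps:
E = -250682 (E = 3 - 1*250685 = 3 - 250685 = -250682)
((E - 137009) + F(294)/(-39785))/(k - 1*(-115530)) = ((-250682 - 137009) + 294/(-39785))/(-483658 - 1*(-115530)) = (-387691 + 294*(-1/39785))/(-483658 + 115530) = (-387691 - 294/39785)/(-368128) = -15424286729/39785*(-1/368128) = 15424286729/14645972480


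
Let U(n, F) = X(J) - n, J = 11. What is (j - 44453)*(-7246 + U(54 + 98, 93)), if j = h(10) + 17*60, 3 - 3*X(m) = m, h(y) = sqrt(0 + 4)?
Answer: 321418354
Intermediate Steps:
h(y) = 2 (h(y) = sqrt(4) = 2)
X(m) = 1 - m/3
U(n, F) = -8/3 - n (U(n, F) = (1 - 1/3*11) - n = (1 - 11/3) - n = -8/3 - n)
j = 1022 (j = 2 + 17*60 = 2 + 1020 = 1022)
(j - 44453)*(-7246 + U(54 + 98, 93)) = (1022 - 44453)*(-7246 + (-8/3 - (54 + 98))) = -43431*(-7246 + (-8/3 - 1*152)) = -43431*(-7246 + (-8/3 - 152)) = -43431*(-7246 - 464/3) = -43431*(-22202/3) = 321418354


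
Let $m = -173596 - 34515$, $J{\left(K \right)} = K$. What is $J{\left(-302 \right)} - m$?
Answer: $207809$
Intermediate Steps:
$m = -208111$ ($m = -173596 - 34515 = -208111$)
$J{\left(-302 \right)} - m = -302 - -208111 = -302 + 208111 = 207809$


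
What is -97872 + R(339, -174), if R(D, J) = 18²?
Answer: -97548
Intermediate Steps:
R(D, J) = 324
-97872 + R(339, -174) = -97872 + 324 = -97548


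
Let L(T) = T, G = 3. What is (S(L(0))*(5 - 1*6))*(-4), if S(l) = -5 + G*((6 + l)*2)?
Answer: 124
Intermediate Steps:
S(l) = 31 + 6*l (S(l) = -5 + 3*((6 + l)*2) = -5 + 3*(12 + 2*l) = -5 + (36 + 6*l) = 31 + 6*l)
(S(L(0))*(5 - 1*6))*(-4) = ((31 + 6*0)*(5 - 1*6))*(-4) = ((31 + 0)*(5 - 6))*(-4) = (31*(-1))*(-4) = -31*(-4) = 124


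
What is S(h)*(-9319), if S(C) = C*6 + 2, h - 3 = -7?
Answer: 205018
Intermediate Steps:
h = -4 (h = 3 - 7 = -4)
S(C) = 2 + 6*C (S(C) = 6*C + 2 = 2 + 6*C)
S(h)*(-9319) = (2 + 6*(-4))*(-9319) = (2 - 24)*(-9319) = -22*(-9319) = 205018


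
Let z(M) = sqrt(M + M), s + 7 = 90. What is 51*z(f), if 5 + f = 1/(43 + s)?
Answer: 17*I*sqrt(4403)/7 ≈ 161.15*I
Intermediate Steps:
s = 83 (s = -7 + 90 = 83)
f = -629/126 (f = -5 + 1/(43 + 83) = -5 + 1/126 = -629/126 ≈ -4.9921)
z(M) = sqrt(2)*sqrt(M) (z(M) = sqrt(2*M) = sqrt(2)*sqrt(M))
51*z(f) = 51*(sqrt(2)*sqrt(-629/126)) = 51*(sqrt(2)*(I*sqrt(8806)/42)) = 51*(I*sqrt(4403)/21) = 17*I*sqrt(4403)/7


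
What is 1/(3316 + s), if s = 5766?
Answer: 1/9082 ≈ 0.00011011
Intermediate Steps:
1/(3316 + s) = 1/(3316 + 5766) = 1/9082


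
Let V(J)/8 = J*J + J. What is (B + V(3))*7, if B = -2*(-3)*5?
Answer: 882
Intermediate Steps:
V(J) = 8*J + 8*J² (V(J) = 8*(J*J + J) = 8*(J² + J) = 8*(J + J²) = 8*J + 8*J²)
B = 30 (B = 6*5 = 30)
(B + V(3))*7 = (30 + 8*3*(1 + 3))*7 = (30 + 8*3*4)*7 = (30 + 96)*7 = 126*7 = 882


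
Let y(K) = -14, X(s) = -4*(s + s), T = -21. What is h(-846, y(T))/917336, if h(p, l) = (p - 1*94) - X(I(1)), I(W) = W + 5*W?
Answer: -223/229334 ≈ -0.00097238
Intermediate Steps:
I(W) = 6*W
X(s) = -8*s
h(p, l) = -46 + p (h(p, l) = (p - 1*94) - (-8)*6*1 = (p - 94) - (-8)*6 = (-94 + p) - 1*(-48) = (-94 + p) + 48 = -46 + p)
h(-846, y(T))/917336 = (-46 - 846)/917336 = -892*1/917336 = -223/229334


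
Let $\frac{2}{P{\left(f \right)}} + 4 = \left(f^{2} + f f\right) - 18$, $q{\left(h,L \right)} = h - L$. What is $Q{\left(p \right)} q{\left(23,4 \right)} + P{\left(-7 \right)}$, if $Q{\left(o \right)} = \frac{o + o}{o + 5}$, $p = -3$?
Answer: $- \frac{2165}{38} \approx -56.974$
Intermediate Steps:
$P{\left(f \right)} = \frac{2}{-22 + 2 f^{2}}$ ($P{\left(f \right)} = \frac{2}{-4 - \left(18 - f^{2} - f f\right)} = \frac{2}{-4 + \left(\left(f^{2} + f^{2}\right) - 18\right)} = \frac{2}{-4 + \left(2 f^{2} - 18\right)} = \frac{2}{-4 + \left(-18 + 2 f^{2}\right)} = \frac{2}{-22 + 2 f^{2}}$)
$Q{\left(o \right)} = \frac{2 o}{5 + o}$
$Q{\left(p \right)} q{\left(23,4 \right)} + P{\left(-7 \right)} = 2 \left(-3\right) \frac{1}{5 - 3} \left(23 - 4\right) + \frac{1}{-11 + \left(-7\right)^{2}} = 2 \left(-3\right) \frac{1}{2} \left(23 - 4\right) + \frac{1}{-11 + 49} = 2 \left(-3\right) \frac{1}{2} \cdot 19 + \frac{1}{38} = \left(-3\right) 19 + \frac{1}{38} = -57 + \frac{1}{38} = - \frac{2165}{38}$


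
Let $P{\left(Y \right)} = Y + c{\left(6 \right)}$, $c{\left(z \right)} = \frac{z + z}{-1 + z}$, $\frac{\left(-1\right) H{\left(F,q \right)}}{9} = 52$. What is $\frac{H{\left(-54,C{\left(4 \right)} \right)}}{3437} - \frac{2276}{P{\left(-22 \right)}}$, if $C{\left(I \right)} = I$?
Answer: $\frac{2790514}{24059} \approx 115.99$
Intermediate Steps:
$H{\left(F,q \right)} = -468$ ($H{\left(F,q \right)} = \left(-9\right) 52 = -468$)
$c{\left(z \right)} = \frac{2 z}{-1 + z}$
$P{\left(Y \right)} = \frac{12}{5} + Y$ ($P{\left(Y \right)} = Y + 2 \cdot 6 \frac{1}{-1 + 6} = Y + 2 \cdot 6 \cdot \frac{1}{5} = Y + \frac{12}{5} = \frac{12}{5} + Y$)
$\frac{H{\left(-54,C{\left(4 \right)} \right)}}{3437} - \frac{2276}{P{\left(-22 \right)}} = - \frac{468}{3437} - \frac{2276}{\frac{12}{5} - 22} = \left(-468\right) \frac{1}{3437} - \frac{2276}{- \frac{98}{5}} = - \frac{468}{3437} - - \frac{5690}{49} = - \frac{468}{3437} + \frac{5690}{49} = \frac{2790514}{24059}$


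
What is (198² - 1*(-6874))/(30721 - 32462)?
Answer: -46078/1741 ≈ -26.466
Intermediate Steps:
(198² - 1*(-6874))/(30721 - 32462) = (39204 + 6874)/(-1741) = 46078*(-1/1741) = -46078/1741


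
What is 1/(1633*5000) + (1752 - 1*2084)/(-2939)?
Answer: 2710782939/23996935000 ≈ 0.11296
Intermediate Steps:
1/(1633*5000) + (1752 - 1*2084)/(-2939) = (1/1633)*(1/5000) + (1752 - 2084)*(-1/2939) = 1/8165000 - 332*(-1/2939) = 1/8165000 + 332/2939 = 2710782939/23996935000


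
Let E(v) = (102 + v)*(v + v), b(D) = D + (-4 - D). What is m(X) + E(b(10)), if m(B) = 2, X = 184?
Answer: -782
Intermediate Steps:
b(D) = -4
E(v) = 2*v*(102 + v) (E(v) = (102 + v)*(2*v) = 2*v*(102 + v))
m(X) + E(b(10)) = 2 + 2*(-4)*(102 - 4) = 2 + 2*(-4)*98 = 2 - 784 = -782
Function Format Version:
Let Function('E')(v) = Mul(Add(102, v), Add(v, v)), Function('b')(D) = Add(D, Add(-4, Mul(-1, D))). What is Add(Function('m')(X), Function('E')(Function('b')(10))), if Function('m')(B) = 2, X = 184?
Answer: -782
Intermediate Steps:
Function('b')(D) = -4
Function('E')(v) = Mul(2, v, Add(102, v)) (Function('E')(v) = Mul(Add(102, v), Mul(2, v)) = Mul(2, v, Add(102, v)))
Add(Function('m')(X), Function('E')(Function('b')(10))) = Add(2, Mul(2, -4, Add(102, -4))) = Add(2, Mul(2, -4, 98)) = Add(2, -784) = -782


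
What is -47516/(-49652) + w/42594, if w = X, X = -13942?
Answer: 166456040/264359661 ≈ 0.62966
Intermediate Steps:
w = -13942
-47516/(-49652) + w/42594 = -47516/(-49652) - 13942/42594 = -47516*(-1/49652) - 13942*1/42594 = 11879/12413 - 6971/21297 = 166456040/264359661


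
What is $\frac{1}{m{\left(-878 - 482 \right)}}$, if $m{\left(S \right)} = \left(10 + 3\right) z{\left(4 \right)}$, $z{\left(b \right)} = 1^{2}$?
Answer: $\frac{1}{13} \approx 0.076923$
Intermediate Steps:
$z{\left(b \right)} = 1$
$m{\left(S \right)} = 13$ ($m{\left(S \right)} = \left(10 + 3\right) 1 = 13 \cdot 1 = 13$)
$\frac{1}{m{\left(-878 - 482 \right)}} = \frac{1}{13}$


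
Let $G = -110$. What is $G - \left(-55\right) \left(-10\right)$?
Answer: $-660$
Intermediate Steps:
$G - \left(-55\right) \left(-10\right) = -110 - \left(-55\right) \left(-10\right) = -110 - 550 = -660$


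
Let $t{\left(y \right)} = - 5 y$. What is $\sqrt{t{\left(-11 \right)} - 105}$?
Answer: $5 i \sqrt{2} \approx 7.0711 i$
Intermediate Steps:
$\sqrt{t{\left(-11 \right)} - 105} = \sqrt{\left(-5\right) \left(-11\right) - 105} = \sqrt{55 - 105} = \sqrt{-50} = 5 i \sqrt{2}$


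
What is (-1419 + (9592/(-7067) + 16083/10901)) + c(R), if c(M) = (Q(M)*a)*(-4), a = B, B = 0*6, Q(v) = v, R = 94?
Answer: -109306927604/77037367 ≈ -1418.9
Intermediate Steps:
B = 0
a = 0
c(M) = 0 (c(M) = (M*0)*(-4) = 0*(-4) = 0)
(-1419 + (9592/(-7067) + 16083/10901)) + c(R) = (-1419 + (9592/(-7067) + 16083/10901)) + 0 = (-1419 + (9592*(-1/7067) + 16083*(1/10901))) + 0 = (-1419 + (-9592/7067 + 16083/10901)) + 0 = (-1419 + 9096169/77037367) + 0 = -109306927604/77037367 + 0 = -109306927604/77037367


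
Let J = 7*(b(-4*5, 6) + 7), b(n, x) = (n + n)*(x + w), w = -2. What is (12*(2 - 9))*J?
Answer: 89964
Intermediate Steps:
b(n, x) = 2*n*(-2 + x) (b(n, x) = (n + n)*(x - 2) = (2*n)*(-2 + x) = 2*n*(-2 + x))
J = -1071 (J = 7*(2*(-4*5)*(-2 + 6) + 7) = 7*(2*(-20)*4 + 7) = 7*(-160 + 7) = 7*(-153) = -1071)
(12*(2 - 9))*J = (12*(2 - 9))*(-1071) = (12*(-7))*(-1071) = -84*(-1071) = 89964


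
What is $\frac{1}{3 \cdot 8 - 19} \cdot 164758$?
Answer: $\frac{164758}{5} \approx 32952.0$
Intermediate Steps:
$\frac{1}{3 \cdot 8 - 19} \cdot 164758 = \frac{1}{24 - 19} \cdot 164758 = \frac{1}{5} \cdot 164758 = \frac{164758}{5}$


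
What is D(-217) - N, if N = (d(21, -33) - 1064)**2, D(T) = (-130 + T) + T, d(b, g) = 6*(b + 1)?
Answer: -869188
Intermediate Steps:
d(b, g) = 6 + 6*b (d(b, g) = 6*(1 + b) = 6 + 6*b)
D(T) = -130 + 2*T
N = 868624 (N = ((6 + 6*21) - 1064)**2 = ((6 + 126) - 1064)**2 = (132 - 1064)**2 = (-932)**2 = 868624)
D(-217) - N = (-130 + 2*(-217)) - 1*868624 = (-130 - 434) - 868624 = -564 - 868624 = -869188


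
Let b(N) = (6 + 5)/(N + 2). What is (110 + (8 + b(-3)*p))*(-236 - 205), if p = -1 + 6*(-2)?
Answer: -115101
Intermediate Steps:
p = -13 (p = -1 - 12 = -13)
b(N) = 11/(2 + N)
(110 + (8 + b(-3)*p))*(-236 - 205) = (110 + (8 + (11/(2 - 3))*(-13)))*(-236 - 205) = (110 + (8 + (11/(-1))*(-13)))*(-441) = (110 + (8 + (11*(-1))*(-13)))*(-441) = (110 + (8 - 11*(-13)))*(-441) = (110 + (8 + 143))*(-441) = (110 + 151)*(-441) = 261*(-441) = -115101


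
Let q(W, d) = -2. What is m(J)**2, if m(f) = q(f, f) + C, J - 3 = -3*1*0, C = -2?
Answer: 16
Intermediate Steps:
J = 3 (J = 3 - 3*1*0 = 3 - 3*0 = 3 + 0 = 3)
m(f) = -4 (m(f) = -2 - 2 = -4)
m(J)**2 = (-4)**2 = 16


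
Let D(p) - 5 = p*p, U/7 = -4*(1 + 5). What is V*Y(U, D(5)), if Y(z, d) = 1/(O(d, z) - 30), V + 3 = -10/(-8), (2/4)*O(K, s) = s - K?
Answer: 7/1704 ≈ 0.0041080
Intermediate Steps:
O(K, s) = -2*K + 2*s (O(K, s) = 2*(s - K) = -2*K + 2*s)
U = -168 (U = 7*(-4*(1 + 5)) = 7*(-4*6) = 7*(-24) = -168)
V = -7/4 (V = -3 - 10/(-8) = -3 - 10*(-⅛) = -3 + 5/4 = -7/4 ≈ -1.7500)
D(p) = 5 + p² (D(p) = 5 + p*p = 5 + p²)
Y(z, d) = 1/(-30 - 2*d + 2*z) (Y(z, d) = 1/((-2*d + 2*z) - 30) = 1/(-30 - 2*d + 2*z))
V*Y(U, D(5)) = -7/(8*(-15 - 168 - (5 + 5²))) = -7/(8*(-15 - 168 - (5 + 25))) = -7/(8*(-15 - 168 - 1*30)) = -7/(8*(-15 - 168 - 30)) = -7/(8*(-213)) = -7*(-1)/(8*213) = -7/4*(-1/426) = 7/1704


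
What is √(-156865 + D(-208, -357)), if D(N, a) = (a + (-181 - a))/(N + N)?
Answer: I*√1696647134/104 ≈ 396.06*I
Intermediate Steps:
D(N, a) = -181/(2*N) (D(N, a) = -181*1/(2*N) = -181/(2*N))
√(-156865 + D(-208, -357)) = √(-156865 - 181/2/(-208)) = √(-156865 - 181/2*(-1/208)) = √(-156865 + 181/416) = √(-65255659/416) = I*√1696647134/104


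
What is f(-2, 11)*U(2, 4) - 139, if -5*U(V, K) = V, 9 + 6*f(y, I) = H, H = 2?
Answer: -2078/15 ≈ -138.53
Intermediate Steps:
f(y, I) = -7/6 (f(y, I) = -3/2 + (⅙)*2 = -3/2 + ⅓ = -7/6)
U(V, K) = -V/5
f(-2, 11)*U(2, 4) - 139 = -(-7)*2/30 - 139 = -7/6*(-⅖) - 139 = 7/15 - 139 = -2078/15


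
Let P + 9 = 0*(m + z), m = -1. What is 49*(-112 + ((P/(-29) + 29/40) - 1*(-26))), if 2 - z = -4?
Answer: -4829391/1160 ≈ -4163.3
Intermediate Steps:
z = 6 (z = 2 - 1*(-4) = 2 + 4 = 6)
P = -9 (P = -9 + 0*(-1 + 6) = -9 + 0*5 = -9 + 0 = -9)
49*(-112 + ((P/(-29) + 29/40) - 1*(-26))) = 49*(-112 + ((-9/(-29) + 29/40) - 1*(-26))) = 49*(-112 + ((-9*(-1/29) + 29*(1/40)) + 26)) = 49*(-112 + ((9/29 + 29/40) + 26)) = 49*(-112 + (1201/1160 + 26)) = 49*(-112 + 31361/1160) = 49*(-98559/1160) = -4829391/1160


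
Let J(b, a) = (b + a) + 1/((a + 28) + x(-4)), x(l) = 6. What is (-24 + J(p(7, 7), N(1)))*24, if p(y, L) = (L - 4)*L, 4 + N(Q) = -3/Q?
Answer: -2152/9 ≈ -239.11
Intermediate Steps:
N(Q) = -4 - 3/Q
p(y, L) = L*(-4 + L) (p(y, L) = (-4 + L)*L = L*(-4 + L))
J(b, a) = a + b + 1/(34 + a) (J(b, a) = (b + a) + 1/((a + 28) + 6) = (a + b) + 1/((28 + a) + 6) = (a + b) + 1/(34 + a) = a + b + 1/(34 + a))
(-24 + J(p(7, 7), N(1)))*24 = (-24 + (1 + (-4 - 3/1)**2 + 34*(-4 - 3/1) + 34*(7*(-4 + 7)) + (-4 - 3/1)*(7*(-4 + 7)))/(34 + (-4 - 3/1)))*24 = (-24 + (1 + (-4 - 3*1)**2 + 34*(-4 - 3*1) + 34*(7*3) + (-4 - 3*1)*(7*3))/(34 + (-4 - 3*1)))*24 = (-24 + (1 + (-4 - 3)**2 + 34*(-4 - 3) + 34*21 + (-4 - 3)*21)/(34 + (-4 - 3)))*24 = (-24 + (1 + (-7)**2 + 34*(-7) + 714 - 7*21)/(34 - 7))*24 = (-24 + (1 + 49 - 238 + 714 - 147)/27)*24 = (-24 + (1/27)*379)*24 = (-24 + 379/27)*24 = -269/27*24 = -2152/9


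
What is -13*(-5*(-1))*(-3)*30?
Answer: 5850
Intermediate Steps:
-13*(-5*(-1))*(-3)*30 = -65*(-3)*30 = -13*(-15)*30 = 195*30 = 5850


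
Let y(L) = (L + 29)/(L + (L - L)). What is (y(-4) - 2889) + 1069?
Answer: -7305/4 ≈ -1826.3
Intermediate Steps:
y(L) = (29 + L)/L (y(L) = (29 + L)/(L + 0) = (29 + L)/L)
(y(-4) - 2889) + 1069 = ((29 - 4)/(-4) - 2889) + 1069 = (-¼*25 - 2889) + 1069 = (-25/4 - 2889) + 1069 = -11581/4 + 1069 = -7305/4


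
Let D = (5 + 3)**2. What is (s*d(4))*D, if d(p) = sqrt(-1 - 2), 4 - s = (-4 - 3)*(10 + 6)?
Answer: 7424*I*sqrt(3) ≈ 12859.0*I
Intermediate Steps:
s = 116 (s = 4 - (-4 - 3)*(10 + 6) = 4 - (-7)*16 = 4 - 1*(-112) = 4 + 112 = 116)
D = 64 (D = 8**2 = 64)
d(p) = I*sqrt(3) (d(p) = sqrt(-3) = I*sqrt(3))
(s*d(4))*D = (116*(I*sqrt(3)))*64 = (116*I*sqrt(3))*64 = 7424*I*sqrt(3)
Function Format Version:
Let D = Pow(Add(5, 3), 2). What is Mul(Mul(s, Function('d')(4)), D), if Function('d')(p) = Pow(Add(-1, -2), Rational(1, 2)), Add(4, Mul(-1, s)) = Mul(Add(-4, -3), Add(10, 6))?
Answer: Mul(7424, I, Pow(3, Rational(1, 2))) ≈ Mul(12859., I)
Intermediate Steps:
s = 116 (s = Add(4, Mul(-1, Mul(Add(-4, -3), Add(10, 6)))) = Add(4, Mul(-1, Mul(-7, 16))) = Add(4, Mul(-1, -112)) = Add(4, 112) = 116)
D = 64 (D = Pow(8, 2) = 64)
Function('d')(p) = Mul(I, Pow(3, Rational(1, 2))) (Function('d')(p) = Pow(-3, Rational(1, 2)) = Mul(I, Pow(3, Rational(1, 2))))
Mul(Mul(s, Function('d')(4)), D) = Mul(Mul(116, Mul(I, Pow(3, Rational(1, 2)))), 64) = Mul(Mul(116, I, Pow(3, Rational(1, 2))), 64) = Mul(7424, I, Pow(3, Rational(1, 2)))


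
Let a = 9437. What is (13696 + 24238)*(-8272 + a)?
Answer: 44193110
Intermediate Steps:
(13696 + 24238)*(-8272 + a) = (13696 + 24238)*(-8272 + 9437) = 37934*1165 = 44193110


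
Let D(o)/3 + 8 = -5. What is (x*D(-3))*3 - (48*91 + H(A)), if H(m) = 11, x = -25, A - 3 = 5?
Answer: -1454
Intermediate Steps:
A = 8 (A = 3 + 5 = 8)
D(o) = -39 (D(o) = -24 + 3*(-5) = -24 - 15 = -39)
(x*D(-3))*3 - (48*91 + H(A)) = -25*(-39)*3 - (48*91 + 11) = 975*3 - (4368 + 11) = 2925 - 1*4379 = 2925 - 4379 = -1454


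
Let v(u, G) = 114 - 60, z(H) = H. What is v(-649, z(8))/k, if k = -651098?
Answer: -27/325549 ≈ -8.2937e-5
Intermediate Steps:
v(u, G) = 54
v(-649, z(8))/k = 54/(-651098) = 54*(-1/651098) = -27/325549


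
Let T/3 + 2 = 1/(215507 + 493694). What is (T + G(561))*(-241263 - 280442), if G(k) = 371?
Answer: -135047704877440/709201 ≈ -1.9042e+8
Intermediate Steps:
T = -4255203/709201 (T = -6 + 3/(215507 + 493694) = -6 + 3/709201 = -4255203/709201 ≈ -6.0000)
(T + G(561))*(-241263 - 280442) = (-4255203/709201 + 371)*(-241263 - 280442) = (258858368/709201)*(-521705) = -135047704877440/709201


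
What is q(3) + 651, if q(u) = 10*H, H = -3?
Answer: 621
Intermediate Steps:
q(u) = -30 (q(u) = 10*(-3) = -30)
q(3) + 651 = -30 + 651 = 621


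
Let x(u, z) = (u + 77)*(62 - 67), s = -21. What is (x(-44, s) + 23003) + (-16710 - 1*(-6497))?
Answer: 12625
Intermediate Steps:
x(u, z) = -385 - 5*u (x(u, z) = (77 + u)*(-5) = -385 - 5*u)
(x(-44, s) + 23003) + (-16710 - 1*(-6497)) = ((-385 - 5*(-44)) + 23003) + (-16710 - 1*(-6497)) = ((-385 + 220) + 23003) + (-16710 + 6497) = (-165 + 23003) - 10213 = 22838 - 10213 = 12625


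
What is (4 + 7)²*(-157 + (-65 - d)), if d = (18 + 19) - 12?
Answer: -29887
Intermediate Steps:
d = 25 (d = 37 - 12 = 25)
(4 + 7)²*(-157 + (-65 - d)) = (4 + 7)²*(-157 + (-65 - 1*25)) = 11²*(-157 + (-65 - 25)) = 121*(-157 - 90) = 121*(-247) = -29887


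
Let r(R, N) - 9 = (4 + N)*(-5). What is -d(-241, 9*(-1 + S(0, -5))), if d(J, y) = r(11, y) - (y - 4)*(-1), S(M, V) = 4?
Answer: 123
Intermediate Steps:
r(R, N) = -11 - 5*N (r(R, N) = 9 + (4 + N)*(-5) = 9 + (-20 - 5*N) = -11 - 5*N)
d(J, y) = -15 - 4*y (d(J, y) = (-11 - 5*y) - (y - 4)*(-1) = (-11 - 5*y) - (-4 + y)*(-1) = (-11 - 5*y) - (4 - y) = (-11 - 5*y) + (-4 + y) = -15 - 4*y)
-d(-241, 9*(-1 + S(0, -5))) = -(-15 - 36*(-1 + 4)) = -(-15 - 36*3) = -(-15 - 4*27) = -(-15 - 108) = -1*(-123) = 123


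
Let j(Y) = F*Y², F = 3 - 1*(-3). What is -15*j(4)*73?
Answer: -105120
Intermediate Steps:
F = 6 (F = 3 + 3 = 6)
j(Y) = 6*Y²
-15*j(4)*73 = -90*4²*73 = -90*16*73 = -15*96*73 = -1440*73 = -105120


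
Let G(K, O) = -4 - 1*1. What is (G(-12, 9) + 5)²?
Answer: 0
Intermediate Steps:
G(K, O) = -5 (G(K, O) = -4 - 1 = -5)
(G(-12, 9) + 5)² = (-5 + 5)² = 0² = 0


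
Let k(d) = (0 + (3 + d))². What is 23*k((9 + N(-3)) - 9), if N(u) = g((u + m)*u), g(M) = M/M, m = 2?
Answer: 368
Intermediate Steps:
g(M) = 1
N(u) = 1
k(d) = (3 + d)²
23*k((9 + N(-3)) - 9) = 23*(3 + ((9 + 1) - 9))² = 23*(3 + (10 - 9))² = 23*(3 + 1)² = 23*4² = 23*16 = 368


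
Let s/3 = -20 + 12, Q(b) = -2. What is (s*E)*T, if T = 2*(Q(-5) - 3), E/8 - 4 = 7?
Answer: 21120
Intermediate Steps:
E = 88 (E = 32 + 8*7 = 32 + 56 = 88)
s = -24 (s = 3*(-20 + 12) = 3*(-8) = -24)
T = -10 (T = 2*(-2 - 3) = 2*(-5) = -10)
(s*E)*T = -24*88*(-10) = -2112*(-10) = 21120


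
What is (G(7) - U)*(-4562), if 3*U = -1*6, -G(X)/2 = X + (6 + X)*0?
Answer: 54744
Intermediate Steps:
G(X) = -2*X (G(X) = -2*(X + (6 + X)*0) = -2*(X + 0) = -2*X)
U = -2 (U = (-1*6)/3 = (⅓)*(-6) = -2)
(G(7) - U)*(-4562) = (-2*7 - 1*(-2))*(-4562) = (-14 + 2)*(-4562) = -12*(-4562) = 54744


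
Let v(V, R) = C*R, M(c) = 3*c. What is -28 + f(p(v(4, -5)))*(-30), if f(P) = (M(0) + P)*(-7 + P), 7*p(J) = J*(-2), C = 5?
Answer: -2872/49 ≈ -58.612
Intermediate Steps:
v(V, R) = 5*R
p(J) = -2*J/7 (p(J) = (J*(-2))/7 = (-2*J)/7 = -2*J/7)
f(P) = P*(-7 + P) (f(P) = (3*0 + P)*(-7 + P) = (0 + P)*(-7 + P) = P*(-7 + P))
-28 + f(p(v(4, -5)))*(-30) = -28 + ((-10*(-5)/7)*(-7 - 10*(-5)/7))*(-30) = -28 + ((-2/7*(-25))*(-7 - 2/7*(-25)))*(-30) = -28 + (50*(-7 + 50/7)/7)*(-30) = -28 + ((50/7)*(⅐))*(-30) = -28 + (50/49)*(-30) = -28 - 1500/49 = -2872/49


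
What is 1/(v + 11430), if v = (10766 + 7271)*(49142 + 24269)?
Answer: 1/1324125637 ≈ 7.5522e-10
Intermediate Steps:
v = 1324114207 (v = 18037*73411 = 1324114207)
1/(v + 11430) = 1/(1324114207 + 11430) = 1/1324125637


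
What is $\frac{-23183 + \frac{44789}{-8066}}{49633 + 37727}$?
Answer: $- \frac{62346289}{234881920} \approx -0.26544$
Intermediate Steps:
$\frac{-23183 + \frac{44789}{-8066}}{49633 + 37727} = \frac{-23183 + 44789 \left(- \frac{1}{8066}\right)}{87360} = \left(-23183 - \frac{44789}{8066}\right) \frac{1}{87360} = \left(- \frac{187038867}{8066}\right) \frac{1}{87360} = - \frac{62346289}{234881920}$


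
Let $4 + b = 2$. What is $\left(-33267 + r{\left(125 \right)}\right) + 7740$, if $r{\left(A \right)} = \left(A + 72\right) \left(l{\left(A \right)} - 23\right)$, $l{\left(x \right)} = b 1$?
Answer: $-30452$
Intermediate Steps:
$b = -2$ ($b = -4 + 2 = -2$)
$l{\left(x \right)} = -2$ ($l{\left(x \right)} = \left(-2\right) 1 = -2$)
$r{\left(A \right)} = -1800 - 25 A$ ($r{\left(A \right)} = \left(A + 72\right) \left(-2 - 23\right) = \left(72 + A\right) \left(-25\right) = -1800 - 25 A$)
$\left(-33267 + r{\left(125 \right)}\right) + 7740 = \left(-33267 - 4925\right) + 7740 = -38192 + 7740 = -30452$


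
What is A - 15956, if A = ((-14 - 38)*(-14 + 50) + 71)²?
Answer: 3227645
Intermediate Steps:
A = 3243601 (A = (-52*36 + 71)² = (-1872 + 71)² = (-1801)² = 3243601)
A - 15956 = 3243601 - 15956 = 3227645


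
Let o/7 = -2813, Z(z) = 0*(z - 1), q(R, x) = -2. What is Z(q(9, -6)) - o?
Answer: 19691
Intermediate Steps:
Z(z) = 0 (Z(z) = 0*(-1 + z) = 0)
o = -19691 (o = 7*(-2813) = -19691)
Z(q(9, -6)) - o = 0 - 1*(-19691) = 0 + 19691 = 19691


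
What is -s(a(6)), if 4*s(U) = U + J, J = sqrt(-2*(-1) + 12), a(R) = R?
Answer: -3/2 - sqrt(14)/4 ≈ -2.4354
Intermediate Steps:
J = sqrt(14) (J = sqrt(2 + 12) = sqrt(14) ≈ 3.7417)
s(U) = U/4 + sqrt(14)/4 (s(U) = (U + sqrt(14))/4 = U/4 + sqrt(14)/4)
-s(a(6)) = -((1/4)*6 + sqrt(14)/4) = -(3/2 + sqrt(14)/4) = -3/2 - sqrt(14)/4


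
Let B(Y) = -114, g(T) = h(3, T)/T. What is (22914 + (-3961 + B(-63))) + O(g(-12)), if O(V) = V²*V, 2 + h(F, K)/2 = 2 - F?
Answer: 150713/8 ≈ 18839.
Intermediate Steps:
h(F, K) = -2*F (h(F, K) = -4 + 2*(2 - F) = -4 + (4 - 2*F) = -2*F)
g(T) = -6/T (g(T) = (-2*3)/T = -6/T)
O(V) = V³
(22914 + (-3961 + B(-63))) + O(g(-12)) = (22914 + (-3961 - 114)) + (-6/(-12))³ = (22914 - 4075) + (-6*(-1/12))³ = 18839 + (½)³ = 18839 + ⅛ = 150713/8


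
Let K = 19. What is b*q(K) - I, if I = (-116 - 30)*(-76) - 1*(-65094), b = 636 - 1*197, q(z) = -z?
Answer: -84531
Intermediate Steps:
b = 439 (b = 636 - 197 = 439)
I = 76190 (I = -146*(-76) + 65094 = 11096 + 65094 = 76190)
b*q(K) - I = 439*(-1*19) - 1*76190 = 439*(-19) - 76190 = -8341 - 76190 = -84531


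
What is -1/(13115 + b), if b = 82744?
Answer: -1/95859 ≈ -1.0432e-5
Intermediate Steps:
-1/(13115 + b) = -1/(13115 + 82744) = -1/95859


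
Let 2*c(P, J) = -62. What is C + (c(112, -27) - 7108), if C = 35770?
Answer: 28631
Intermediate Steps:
c(P, J) = -31 (c(P, J) = (½)*(-62) = -31)
C + (c(112, -27) - 7108) = 35770 + (-31 - 7108) = 35770 - 7139 = 28631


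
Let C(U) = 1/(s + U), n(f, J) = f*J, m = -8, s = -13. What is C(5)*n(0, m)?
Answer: 0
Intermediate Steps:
n(f, J) = J*f
C(U) = 1/(-13 + U)
C(5)*n(0, m) = (-8*0)/(-13 + 5) = 0/(-8) = -1/8*0 = 0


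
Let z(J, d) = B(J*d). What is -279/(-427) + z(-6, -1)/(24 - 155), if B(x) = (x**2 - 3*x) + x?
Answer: 26301/55937 ≈ 0.47019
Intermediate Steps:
B(x) = x**2 - 2*x
z(J, d) = J*d*(-2 + J*d) (z(J, d) = (J*d)*(-2 + J*d) = J*d*(-2 + J*d))
-279/(-427) + z(-6, -1)/(24 - 155) = -279/(-427) + (-6*(-1)*(-2 - 6*(-1)))/(24 - 155) = -279*(-1/427) - 6*(-1)*(-2 + 6)/(-131) = 279/427 - 6*(-1)*4*(-1/131) = 279/427 + 24*(-1/131) = 279/427 - 24/131 = 26301/55937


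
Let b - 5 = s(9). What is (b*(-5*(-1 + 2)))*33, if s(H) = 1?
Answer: -990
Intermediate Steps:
b = 6 (b = 5 + 1 = 6)
(b*(-5*(-1 + 2)))*33 = (6*(-5*(-1 + 2)))*33 = (6*(-5*1))*33 = (6*(-5))*33 = -30*33 = -990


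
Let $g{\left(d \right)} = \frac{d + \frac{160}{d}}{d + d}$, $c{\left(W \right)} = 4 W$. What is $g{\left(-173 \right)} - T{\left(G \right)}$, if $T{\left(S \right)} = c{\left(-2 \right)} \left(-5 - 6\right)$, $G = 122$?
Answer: $- \frac{5237415}{59858} \approx -87.497$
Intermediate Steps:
$g{\left(d \right)} = \frac{d + \frac{160}{d}}{2 d}$
$T{\left(S \right)} = 88$ ($T{\left(S \right)} = 4 \left(-2\right) \left(-5 - 6\right) = \left(-8\right) \left(-11\right) = 88$)
$g{\left(-173 \right)} - T{\left(G \right)} = \left(\frac{1}{2} + \frac{80}{29929}\right) - 88 = \frac{30089}{59858} - 88 = - \frac{5237415}{59858}$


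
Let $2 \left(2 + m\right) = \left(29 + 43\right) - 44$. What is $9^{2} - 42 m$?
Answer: $-423$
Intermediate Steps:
$m = 12$ ($m = -2 + \frac{\left(29 + 43\right) - 44}{2} = -2 + \frac{72 - 44}{2} = -2 + \frac{1}{2} \cdot 28 = -2 + 14 = 12$)
$9^{2} - 42 m = 9^{2} - 504 = 81 - 504 = -423$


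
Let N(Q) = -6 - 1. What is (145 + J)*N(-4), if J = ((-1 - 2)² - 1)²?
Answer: -1463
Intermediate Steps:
N(Q) = -7
J = 64 (J = ((-3)² - 1)² = (9 - 1)² = 8² = 64)
(145 + J)*N(-4) = (145 + 64)*(-7) = 209*(-7) = -1463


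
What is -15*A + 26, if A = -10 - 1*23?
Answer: 521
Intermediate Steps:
A = -33 (A = -10 - 23 = -33)
-15*A + 26 = -15*(-33) + 26 = 495 + 26 = 521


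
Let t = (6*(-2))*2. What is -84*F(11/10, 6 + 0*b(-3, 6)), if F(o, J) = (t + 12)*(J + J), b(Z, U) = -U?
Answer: 12096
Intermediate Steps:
t = -24 (t = -12*2 = -24)
F(o, J) = -24*J (F(o, J) = (-24 + 12)*(J + J) = -24*J)
-84*F(11/10, 6 + 0*b(-3, 6)) = -(-2016)*(6 + 0*(-1*6)) = -(-2016)*(6 + 0*(-6)) = -(-2016)*(6 + 0) = -(-2016)*6 = -84*(-144) = 12096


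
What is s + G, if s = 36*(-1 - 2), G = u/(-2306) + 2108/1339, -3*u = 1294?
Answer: -492055003/4631601 ≈ -106.24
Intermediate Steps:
u = -1294/3 (u = -⅓*1294 = -1294/3 ≈ -431.33)
G = 8157905/4631601 (G = -1294/3/(-2306) + 2108/1339 = -1294/3*(-1/2306) + 2108*(1/1339) = 647/3459 + 2108/1339 = 8157905/4631601 ≈ 1.7614)
s = -108 (s = 36*(-3) = -108)
s + G = -108 + 8157905/4631601 = -492055003/4631601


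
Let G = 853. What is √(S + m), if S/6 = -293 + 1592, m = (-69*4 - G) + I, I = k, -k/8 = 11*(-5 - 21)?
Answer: √8953 ≈ 94.620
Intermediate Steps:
k = 2288 (k = -88*(-5 - 21) = -88*(-26) = -8*(-286) = 2288)
I = 2288
m = 1159 (m = (-69*4 - 1*853) + 2288 = (-276 - 853) + 2288 = -1129 + 2288 = 1159)
S = 7794 (S = 6*(-293 + 1592) = 6*1299 = 7794)
√(S + m) = √(7794 + 1159) = √8953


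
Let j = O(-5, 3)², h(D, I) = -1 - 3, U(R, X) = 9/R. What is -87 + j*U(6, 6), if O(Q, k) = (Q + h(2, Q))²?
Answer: 19509/2 ≈ 9754.5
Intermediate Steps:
h(D, I) = -4
O(Q, k) = (-4 + Q)² (O(Q, k) = (Q - 4)² = (-4 + Q)²)
j = 6561 (j = ((-4 - 5)²)² = ((-9)²)² = 81² = 6561)
-87 + j*U(6, 6) = -87 + 6561*(9/6) = -87 + 6561*(9*(⅙)) = -87 + 6561*(3/2) = -87 + 19683/2 = 19509/2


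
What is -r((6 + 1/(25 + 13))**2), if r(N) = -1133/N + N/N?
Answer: 1583611/52441 ≈ 30.198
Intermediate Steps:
r(N) = 1 - 1133/N (r(N) = -1133/N + 1 = 1 - 1133/N)
-r((6 + 1/(25 + 13))**2) = -(-1133 + (6 + 1/(25 + 13))**2)/((6 + 1/(25 + 13))**2) = -(-1133 + (6 + 1/38)**2)/((6 + 1/38)**2) = -(-1133 + (229/38)**2)/((229/38)**2) = -(-1133 + 52441/1444)/52441/1444 = -1444*(-1583611)/(52441*1444) = -1*(-1583611/52441) = 1583611/52441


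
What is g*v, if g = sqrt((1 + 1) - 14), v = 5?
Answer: 10*I*sqrt(3) ≈ 17.32*I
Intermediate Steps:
g = 2*I*sqrt(3) (g = sqrt(2 - 14) = sqrt(-12) = 2*I*sqrt(3) ≈ 3.4641*I)
g*v = (2*I*sqrt(3))*5 = 10*I*sqrt(3)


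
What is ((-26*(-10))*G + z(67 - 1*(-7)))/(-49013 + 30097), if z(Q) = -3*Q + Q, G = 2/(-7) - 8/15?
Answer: 1895/99309 ≈ 0.019082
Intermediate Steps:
G = -86/105 (G = 2*(-⅐) - 8*1/15 = -2/7 - 8/15 = -86/105 ≈ -0.81905)
z(Q) = -2*Q
((-26*(-10))*G + z(67 - 1*(-7)))/(-49013 + 30097) = (-26*(-10)*(-86/105) - 2*(67 - 1*(-7)))/(-49013 + 30097) = (260*(-86/105) - 2*(67 + 7))/(-18916) = (-4472/21 - 2*74)*(-1/18916) = (-4472/21 - 148)*(-1/18916) = -7580/21*(-1/18916) = 1895/99309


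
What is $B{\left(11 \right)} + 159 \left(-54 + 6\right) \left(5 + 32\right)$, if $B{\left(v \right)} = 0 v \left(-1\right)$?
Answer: $-282384$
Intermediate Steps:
$B{\left(v \right)} = 0$ ($B{\left(v \right)} = 0 \left(-1\right) = 0$)
$B{\left(11 \right)} + 159 \left(-54 + 6\right) \left(5 + 32\right) = 0 + 159 \left(-54 + 6\right) \left(5 + 32\right) = 0 + 159 \left(\left(-48\right) 37\right) = 0 + 159 \left(-1776\right) = 0 - 282384 = -282384$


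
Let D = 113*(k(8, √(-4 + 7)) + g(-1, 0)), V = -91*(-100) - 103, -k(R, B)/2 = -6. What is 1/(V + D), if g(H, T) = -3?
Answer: 1/10014 ≈ 9.9860e-5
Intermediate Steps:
k(R, B) = 12 (k(R, B) = -2*(-6) = 12)
V = 8997 (V = 9100 - 103 = 8997)
D = 1017 (D = 113*(12 - 3) = 113*9 = 1017)
1/(V + D) = 1/(8997 + 1017) = 1/10014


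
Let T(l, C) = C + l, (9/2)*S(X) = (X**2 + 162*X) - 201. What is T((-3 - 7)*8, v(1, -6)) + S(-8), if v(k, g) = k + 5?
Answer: -3532/9 ≈ -392.44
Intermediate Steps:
v(k, g) = 5 + k
S(X) = -134/3 + 36*X + 2*X**2/9 (S(X) = 2*((X**2 + 162*X) - 201)/9 = 2*(-201 + X**2 + 162*X)/9 = -134/3 + 36*X + 2*X**2/9)
T((-3 - 7)*8, v(1, -6)) + S(-8) = ((5 + 1) + (-3 - 7)*8) + (-134/3 + 36*(-8) + (2/9)*(-8)**2) = (6 - 10*8) + (-134/3 - 288 + (2/9)*64) = (6 - 80) + (-134/3 - 288 + 128/9) = -74 - 2866/9 = -3532/9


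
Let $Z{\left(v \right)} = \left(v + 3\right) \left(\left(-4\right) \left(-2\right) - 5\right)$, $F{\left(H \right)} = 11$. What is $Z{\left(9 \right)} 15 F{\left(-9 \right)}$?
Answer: $5940$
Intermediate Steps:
$Z{\left(v \right)} = 9 + 3 v$ ($Z{\left(v \right)} = \left(3 + v\right) \left(8 - 5\right) = \left(3 + v\right) 3 = 9 + 3 v$)
$Z{\left(9 \right)} 15 F{\left(-9 \right)} = \left(9 + 3 \cdot 9\right) 15 \cdot 11 = \left(9 + 27\right) 15 \cdot 11 = 36 \cdot 15 \cdot 11 = 540 \cdot 11 = 5940$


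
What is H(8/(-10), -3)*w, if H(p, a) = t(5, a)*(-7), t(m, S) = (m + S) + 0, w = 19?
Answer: -266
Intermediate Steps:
t(m, S) = S + m (t(m, S) = (S + m) + 0 = S + m)
H(p, a) = -35 - 7*a (H(p, a) = (a + 5)*(-7) = (5 + a)*(-7) = -35 - 7*a)
H(8/(-10), -3)*w = (-35 - 7*(-3))*19 = (-35 + 21)*19 = -14*19 = -266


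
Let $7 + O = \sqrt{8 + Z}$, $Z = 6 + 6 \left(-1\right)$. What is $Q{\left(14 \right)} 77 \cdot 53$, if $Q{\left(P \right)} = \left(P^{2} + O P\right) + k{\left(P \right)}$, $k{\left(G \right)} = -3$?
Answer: $387695 + 114268 \sqrt{2} \approx 5.4929 \cdot 10^{5}$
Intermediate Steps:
$Z = 0$ ($Z = 6 - 6 = 0$)
$O = -7 + 2 \sqrt{2}$ ($O = -7 + \sqrt{8 + 0} = -7 + \sqrt{8} = -7 + 2 \sqrt{2} \approx -4.1716$)
$Q{\left(P \right)} = -3 + P^{2} + P \left(-7 + 2 \sqrt{2}\right)$ ($Q{\left(P \right)} = \left(P^{2} + \left(-7 + 2 \sqrt{2}\right) P\right) - 3 = \left(P^{2} + P \left(-7 + 2 \sqrt{2}\right)\right) - 3 = -3 + P^{2} + P \left(-7 + 2 \sqrt{2}\right)$)
$Q{\left(14 \right)} 77 \cdot 53 = \left(-3 + 14^{2} - 14 \left(7 - 2 \sqrt{2}\right)\right) 77 \cdot 53 = \left(-3 + 196 - \left(98 - 28 \sqrt{2}\right)\right) 77 \cdot 53 = \left(95 + 28 \sqrt{2}\right) 77 \cdot 53 = \left(7315 + 2156 \sqrt{2}\right) 53 = 387695 + 114268 \sqrt{2}$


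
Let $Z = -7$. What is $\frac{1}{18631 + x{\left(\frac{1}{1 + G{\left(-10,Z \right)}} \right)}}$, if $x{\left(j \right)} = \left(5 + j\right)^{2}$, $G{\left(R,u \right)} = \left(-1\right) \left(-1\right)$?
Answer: $\frac{4}{74645} \approx 5.3587 \cdot 10^{-5}$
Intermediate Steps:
$G{\left(R,u \right)} = 1$
$\frac{1}{18631 + x{\left(\frac{1}{1 + G{\left(-10,Z \right)}} \right)}} = \frac{1}{18631 + \left(5 + \frac{1}{1 + 1}\right)^{2}} = \frac{1}{18631 + \left(5 + \frac{1}{2}\right)^{2}} = \frac{1}{18631 + \left(\frac{11}{2}\right)^{2}} = \frac{1}{18631 + \frac{121}{4}} = \frac{1}{\frac{74645}{4}} = \frac{4}{74645}$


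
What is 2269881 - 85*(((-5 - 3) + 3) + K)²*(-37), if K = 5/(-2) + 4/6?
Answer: 87002461/36 ≈ 2.4167e+6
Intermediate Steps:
K = -11/6 (K = 5*(-½) + 4*(⅙) = -5/2 + ⅔ = -11/6 ≈ -1.8333)
2269881 - 85*(((-5 - 3) + 3) + K)²*(-37) = 2269881 - 85*(((-5 - 3) + 3) - 11/6)²*(-37) = 2269881 - 85*((-8 + 3) - 11/6)²*(-37) = 2269881 - 85*(-5 - 11/6)²*(-37) = 2269881 - 85*(-41/6)²*(-37) = 2269881 - 85*1681/36*(-37) = 2269881 - 142885/36*(-37) = 2269881 + 5286745/36 = 87002461/36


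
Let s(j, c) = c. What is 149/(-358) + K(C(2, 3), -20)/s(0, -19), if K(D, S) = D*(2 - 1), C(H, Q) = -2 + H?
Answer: -149/358 ≈ -0.41620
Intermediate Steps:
K(D, S) = D (K(D, S) = D*1 = D)
149/(-358) + K(C(2, 3), -20)/s(0, -19) = 149/(-358) + (-2 + 2)/(-19) = 149*(-1/358) + 0*(-1/19) = -149/358 + 0 = -149/358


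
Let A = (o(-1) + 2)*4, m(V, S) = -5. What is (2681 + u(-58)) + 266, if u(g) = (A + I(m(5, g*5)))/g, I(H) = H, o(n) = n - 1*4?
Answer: 170943/58 ≈ 2947.3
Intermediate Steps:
o(n) = -4 + n (o(n) = n - 4 = -4 + n)
A = -12 (A = ((-4 - 1) + 2)*4 = (-5 + 2)*4 = -3*4 = -12)
u(g) = -17/g (u(g) = (-12 - 5)/g = -17/g)
(2681 + u(-58)) + 266 = (2681 - 17/(-58)) + 266 = (2681 - 17*(-1/58)) + 266 = (2681 + 17/58) + 266 = 155515/58 + 266 = 170943/58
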